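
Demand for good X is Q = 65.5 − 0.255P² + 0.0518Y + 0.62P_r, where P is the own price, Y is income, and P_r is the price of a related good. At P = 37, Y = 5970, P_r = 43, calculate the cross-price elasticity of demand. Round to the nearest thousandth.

Substituting, Q = 65.5 − 0.255(37)² + 0.0518(5970) + 0.62(43) = 65.5 − 349.095 + 309.246 + 26.66 = 52.311.
∂Q/∂P_r = +0.62, so E_xy = 0.62·(43/52.311) ≈ 0.510.
E_xy > 0: the goods are substitutes.

0.510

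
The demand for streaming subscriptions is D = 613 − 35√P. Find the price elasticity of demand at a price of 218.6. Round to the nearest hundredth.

At P = 218.6, D = 95.5205.
dD/dP = −35/(2√P) = −35/(2·14.7851).
Point elasticity E = (dD/dP)·(P/D) = -1.1836 × 218.6/95.5205 ≈ -2.71.
|E| > 1, so demand is elastic at this price.

-2.71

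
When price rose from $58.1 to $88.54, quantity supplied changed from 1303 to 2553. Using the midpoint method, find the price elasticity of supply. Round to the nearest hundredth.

%Δq = (2553 − 1303)/[(1303 + 2553)/2] = 1250/1928 ≈ 0.6483.
%ΔP = (88.54 − 58.1)/[(58.1 + 88.54)/2] = 30.44/73.32 ≈ 0.4152.
Arc elasticity E = %Δq/%ΔP ≈ 0.6483/0.4152 ≈ 1.56.
|E| > 1: supply is elastic over this range.

1.56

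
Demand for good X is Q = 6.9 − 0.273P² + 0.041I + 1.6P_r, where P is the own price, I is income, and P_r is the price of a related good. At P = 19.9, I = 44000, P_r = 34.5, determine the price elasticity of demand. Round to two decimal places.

At the given point, Q = 6.9 − 0.273(19.9)² + 0.041(44000) + 1.6(34.5) = 6.9 − 108.1107 + 1804 + 55.2 = 1757.9893.
∂Q/∂P = −2·0.273·P = -10.8654, so E_p = -10.8654·(19.9/1757.9893) ≈ -0.12.
|E_p| < 1: demand is inelastic.

-0.12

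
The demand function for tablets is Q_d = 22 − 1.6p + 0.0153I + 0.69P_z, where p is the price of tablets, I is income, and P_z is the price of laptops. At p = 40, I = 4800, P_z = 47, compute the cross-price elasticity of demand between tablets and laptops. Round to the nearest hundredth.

0.51

Q_d = 22 − 1.6(40) + 0.0153(4800) + 0.69(47) = 22 − 64 + 73.44 + 32.43 = 63.87.
∂Q_d/∂P_z = +0.69, so E_xy = 0.69·(47/63.87) ≈ 0.51.
E_xy > 0: the goods are substitutes.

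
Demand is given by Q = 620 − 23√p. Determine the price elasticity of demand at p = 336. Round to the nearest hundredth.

-1.06

At p = 336, Q = 198.403.
dQ/dp = −23/(2√p) = −23/(2·18.3303).
Point elasticity E = (dQ/dp)·(p/Q) = -0.6274 × 336/198.403 ≈ -1.06.
|E| > 1, so demand is elastic at this price.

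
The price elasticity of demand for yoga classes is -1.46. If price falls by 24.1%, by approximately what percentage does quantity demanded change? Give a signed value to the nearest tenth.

35.2

%ΔQ ≈ E × %ΔP = (-1.46) × (-24.1%) ≈ 35.2%.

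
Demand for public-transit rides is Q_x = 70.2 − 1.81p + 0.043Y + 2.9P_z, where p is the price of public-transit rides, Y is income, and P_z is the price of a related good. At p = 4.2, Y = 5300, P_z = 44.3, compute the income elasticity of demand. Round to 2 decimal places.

Q_x = 70.2 − 1.81(4.2) + 0.043(5300) + 2.9(44.3) = 70.2 − 7.602 + 227.9 + 128.47 = 418.968.
∂Q_x/∂Y = +0.043, so E_I = 0.043·(5300/418.968) ≈ 0.54.
E_I ∈ (0,1): normal good (necessity).

0.54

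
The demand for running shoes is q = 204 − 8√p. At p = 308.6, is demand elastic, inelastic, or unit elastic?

elastic

At p = 308.6, q = 63.4639.
dq/dp = −8/(2√p) = −8/(2·17.567).
Point elasticity E = (dq/dp)·(p/q) = -0.2277 × 308.6/63.4639 ≈ -1.107.
|E| ≈ 1.107 > 1, so demand is elastic.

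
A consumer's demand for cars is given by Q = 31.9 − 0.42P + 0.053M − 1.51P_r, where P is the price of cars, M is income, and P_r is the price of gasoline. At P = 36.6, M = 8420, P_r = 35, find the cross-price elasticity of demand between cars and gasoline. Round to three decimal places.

First evaluate Q: 31.9 − 0.42(36.6) + 0.053(8420) − 1.51(35) = 31.9 − 15.372 + 446.26 − 52.85 = 409.938.
∂Q/∂P_r = −1.51, so E_xy = -1.51·(35/409.938) ≈ -0.129.
E_xy < 0: the goods are complements.

-0.129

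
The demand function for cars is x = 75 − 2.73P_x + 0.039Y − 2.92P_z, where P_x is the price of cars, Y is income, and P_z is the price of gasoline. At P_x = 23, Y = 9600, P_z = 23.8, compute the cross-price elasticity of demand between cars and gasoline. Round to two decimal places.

-0.22

First evaluate x: 75 − 2.73(23) + 0.039(9600) − 2.92(23.8) = 75 − 62.79 + 374.4 − 69.496 = 317.114.
∂x/∂P_z = −2.92, so E_xy = -2.92·(23.8/317.114) ≈ -0.22.
E_xy < 0: the goods are complements.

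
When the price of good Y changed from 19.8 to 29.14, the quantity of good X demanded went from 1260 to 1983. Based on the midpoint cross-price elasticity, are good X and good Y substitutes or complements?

%ΔQ_x = (1983 − 1260)/[(1260+1983)/2] = 723/1621.5 ≈ 0.4459.
%ΔP_y = (29.14 − 19.8)/[(19.8+29.14)/2] ≈ 0.3817.
E_xy = 0.4459/0.3817 ≈ 1.168.
E_xy > 0, so the goods are substitutes.

substitutes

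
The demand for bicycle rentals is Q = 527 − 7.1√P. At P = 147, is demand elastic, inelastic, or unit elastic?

At P = 147, Q = 440.9171.
dQ/dP = −7.1/(2√P) = −7.1/(2·12.1244).
Point elasticity E = (dQ/dP)·(P/Q) = -0.2928 × 147/440.9171 ≈ -0.098.
|E| ≈ 0.098 < 1, so demand is inelastic.

inelastic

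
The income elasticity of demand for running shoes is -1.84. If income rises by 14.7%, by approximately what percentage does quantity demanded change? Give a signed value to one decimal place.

%ΔQ ≈ E × %ΔI = (-1.84) × (14.7%) ≈ -27.0%.

-27.0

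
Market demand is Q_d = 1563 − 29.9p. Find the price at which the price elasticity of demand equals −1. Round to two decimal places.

For linear demand Q_d = a − bp, E = −bp/(a − bp). |E| = 1 ⇒ bp = a − bp ⇒ p = a/(2b).
p = 1563/(2·29.9) ≈ 26.14.

26.14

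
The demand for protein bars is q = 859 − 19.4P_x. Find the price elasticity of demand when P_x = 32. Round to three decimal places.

At P_x = 32, q = 238.2.
dq/dP_x = −19.4.
Point elasticity E = (dq/dP_x)·(P_x/q) = -19.4 × 32/238.2 ≈ -2.606.
|E| > 1, so demand is elastic at this price.

-2.606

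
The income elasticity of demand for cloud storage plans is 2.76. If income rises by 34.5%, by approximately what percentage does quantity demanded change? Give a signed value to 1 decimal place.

%ΔQ ≈ E × %ΔI = (2.76) × (34.5%) ≈ 95.2%.

95.2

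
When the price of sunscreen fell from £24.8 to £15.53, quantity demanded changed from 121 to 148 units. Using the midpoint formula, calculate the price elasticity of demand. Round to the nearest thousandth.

%Δq = (148 − 121)/[(121 + 148)/2] = 27/134.5 ≈ 0.2007.
%Δp = (15.53 − 24.8)/[(24.8 + 15.53)/2] = -9.27/20.165 ≈ -0.4597.
Arc elasticity E = %Δq/%Δp ≈ 0.2007/-0.4597 ≈ -0.437.
|E| < 1: demand is inelastic over this range.

-0.437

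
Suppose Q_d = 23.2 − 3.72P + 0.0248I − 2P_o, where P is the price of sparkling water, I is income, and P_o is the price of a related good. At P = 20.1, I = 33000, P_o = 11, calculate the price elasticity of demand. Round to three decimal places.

-0.100

First evaluate Q_d: 23.2 − 3.72(20.1) + 0.0248(33000) − 2(11) = 23.2 − 74.772 + 818.4 − 22 = 744.828.
∂Q_d/∂P = −3.72, so E_p = (−3.72)·(20.1/744.828) ≈ -0.100.
|E_p| < 1: demand is inelastic.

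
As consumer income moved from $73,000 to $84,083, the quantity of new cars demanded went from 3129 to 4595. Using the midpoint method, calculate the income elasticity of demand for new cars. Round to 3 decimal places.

2.690

%ΔQ = (4595 − 3129)/[(3129+4595)/2] = 1466/3862 ≈ 0.3796.
%ΔY = (84,083 − 73,000)/[(73,000+84,083)/2] = 11083/78541.5 ≈ 0.1411.
E_I = %ΔQ/%ΔY ≈ 2.690.
E_I > 1: normal good (luxury).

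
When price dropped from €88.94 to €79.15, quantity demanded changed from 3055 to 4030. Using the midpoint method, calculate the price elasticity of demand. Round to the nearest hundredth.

-2.36

%ΔQ = (4030 − 3055)/[(3055 + 4030)/2] = 975/3542.5 ≈ 0.2752.
%Δp = (79.15 − 88.94)/[(88.94 + 79.15)/2] = -9.79/84.045 ≈ -0.1165.
Arc elasticity E = %ΔQ/%Δp ≈ 0.2752/-0.1165 ≈ -2.36.
|E| > 1: demand is elastic over this range.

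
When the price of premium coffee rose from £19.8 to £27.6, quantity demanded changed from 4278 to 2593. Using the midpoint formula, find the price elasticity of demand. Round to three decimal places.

%ΔQ = (2593 − 4278)/[(4278 + 2593)/2] = -1685/3435.5 ≈ -0.4905.
%Δp = (27.6 − 19.8)/[(19.8 + 27.6)/2] = 7.8/23.7 ≈ 0.3291.
Arc elasticity E = %ΔQ/%Δp ≈ -0.4905/0.3291 ≈ -1.490.
|E| > 1: demand is elastic over this range.

-1.490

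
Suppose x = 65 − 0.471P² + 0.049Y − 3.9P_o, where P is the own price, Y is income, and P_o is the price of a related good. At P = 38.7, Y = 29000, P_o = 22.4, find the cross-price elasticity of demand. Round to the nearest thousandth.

At the given point, x = 65 − 0.471(38.7)² + 0.049(29000) − 3.9(22.4) = 65 − 705.412 + 1421 − 87.36 = 693.228.
∂x/∂P_o = −3.9, so E_xy = -3.9·(22.4/693.228) ≈ -0.126.
E_xy < 0: the goods are complements.

-0.126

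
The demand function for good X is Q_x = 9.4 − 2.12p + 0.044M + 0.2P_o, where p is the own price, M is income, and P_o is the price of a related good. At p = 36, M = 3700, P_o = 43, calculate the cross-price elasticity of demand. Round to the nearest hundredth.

Substituting, Q_x = 9.4 − 2.12(36) + 0.044(3700) + 0.2(43) = 9.4 − 76.32 + 162.8 + 8.6 = 104.48.
∂Q_x/∂P_o = +0.2, so E_xy = 0.2·(43/104.48) ≈ 0.08.
E_xy > 0: the goods are substitutes.

0.08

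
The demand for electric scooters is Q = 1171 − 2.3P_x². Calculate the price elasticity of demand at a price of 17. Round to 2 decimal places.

At P_x = 17, Q = 506.3.
dQ/dP_x = −2·2.3·P_x = −78.2.
Point elasticity E = (dQ/dP_x)·(P_x/Q) = -78.2 × 17/506.3 ≈ -2.63.
|E| > 1, so demand is elastic at this price.

-2.63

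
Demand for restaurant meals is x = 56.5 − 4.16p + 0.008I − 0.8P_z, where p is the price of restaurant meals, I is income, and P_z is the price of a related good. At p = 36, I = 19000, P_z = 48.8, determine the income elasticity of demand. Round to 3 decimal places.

7.716

Evaluating quantity at (p, I, P_z) gives x = 56.5 − 4.16(36) + 0.008(19000) − 0.8(48.8) = 56.5 − 149.76 + 152 − 39.04 = 19.7.
∂x/∂I = +0.008, so E_I = 0.008·(19000/19.7) ≈ 7.716.
E_I > 1: normal good (luxury).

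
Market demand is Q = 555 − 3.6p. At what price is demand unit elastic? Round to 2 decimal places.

77.08

For linear demand Q = a − bp, E = −bp/(a − bp). |E| = 1 ⇒ bp = a − bp ⇒ p = a/(2b).
p = 555/(2·3.6) ≈ 77.08.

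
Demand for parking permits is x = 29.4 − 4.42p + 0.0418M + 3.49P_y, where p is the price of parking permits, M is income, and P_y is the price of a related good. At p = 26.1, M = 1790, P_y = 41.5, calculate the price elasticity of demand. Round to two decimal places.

-0.86

Substituting, x = 29.4 − 4.42(26.1) + 0.0418(1790) + 3.49(41.5) = 29.4 − 115.362 + 74.822 + 144.835 = 133.695.
∂x/∂p = −4.42, so E_p = (−4.42)·(26.1/133.695) ≈ -0.86.
|E_p| < 1: demand is inelastic.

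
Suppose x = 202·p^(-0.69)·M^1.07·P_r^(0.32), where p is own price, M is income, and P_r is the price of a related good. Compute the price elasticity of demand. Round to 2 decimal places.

For a Cobb–Douglas (constant-elasticity) form x = A·p^α·…, the elasticity with respect to p equals the exponent α at every point.
Here the exponent on p is -0.69, so the price elasticity of demand is -0.69.

-0.69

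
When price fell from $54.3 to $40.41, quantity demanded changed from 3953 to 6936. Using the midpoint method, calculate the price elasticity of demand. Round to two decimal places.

-1.87

%ΔQ = (6936 − 3953)/[(3953 + 6936)/2] = 2983/5444.5 ≈ 0.5479.
%Δp = (40.41 − 54.3)/[(54.3 + 40.41)/2] = -13.89/47.355 ≈ -0.2933.
Arc elasticity E = %ΔQ/%Δp ≈ 0.5479/-0.2933 ≈ -1.87.
|E| > 1: demand is elastic over this range.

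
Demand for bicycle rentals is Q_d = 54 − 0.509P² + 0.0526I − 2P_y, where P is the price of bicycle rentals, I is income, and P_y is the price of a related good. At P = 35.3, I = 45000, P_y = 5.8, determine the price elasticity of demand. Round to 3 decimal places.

Q_d = 54 − 0.509(35.3)² + 0.0526(45000) − 2(5.8) = 54 − 634.2598 + 2367 − 11.6 = 1775.1402.
∂Q_d/∂P = −2·0.509·P = -35.9354, so E_p = -35.9354·(35.3/1775.1402) ≈ -0.715.
|E_p| < 1: demand is inelastic.

-0.715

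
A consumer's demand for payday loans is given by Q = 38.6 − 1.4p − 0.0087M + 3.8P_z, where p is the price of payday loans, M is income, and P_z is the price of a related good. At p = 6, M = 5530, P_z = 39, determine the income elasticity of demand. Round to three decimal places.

Substituting, Q = 38.6 − 1.4(6) − 0.0087(5530) + 3.8(39) = 38.6 − 8.4 − 48.111 + 148.2 = 130.289.
∂Q/∂M = −0.0087, so E_I = -0.0087·(5530/130.289) ≈ -0.369.
E_I < 0: inferior good.

-0.369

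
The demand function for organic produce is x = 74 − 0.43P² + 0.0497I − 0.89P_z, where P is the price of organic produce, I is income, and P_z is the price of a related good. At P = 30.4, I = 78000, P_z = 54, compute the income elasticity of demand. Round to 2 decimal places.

At the given point, x = 74 − 0.43(30.4)² + 0.0497(78000) − 0.89(54) = 74 − 397.3888 + 3876.6 − 48.06 = 3505.1512.
∂x/∂I = +0.0497, so E_I = 0.0497·(78000/3505.1512) ≈ 1.11.
E_I > 1: normal good (luxury).

1.11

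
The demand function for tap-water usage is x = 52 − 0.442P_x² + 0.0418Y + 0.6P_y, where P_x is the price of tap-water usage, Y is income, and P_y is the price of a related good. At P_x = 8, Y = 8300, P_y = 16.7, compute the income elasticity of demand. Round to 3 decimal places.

First evaluate x: 52 − 0.442(8)² + 0.0418(8300) + 0.6(16.7) = 52 − 28.288 + 346.94 + 10.02 = 380.672.
∂x/∂Y = +0.0418, so E_I = 0.0418·(8300/380.672) ≈ 0.911.
E_I ∈ (0,1): normal good (necessity).

0.911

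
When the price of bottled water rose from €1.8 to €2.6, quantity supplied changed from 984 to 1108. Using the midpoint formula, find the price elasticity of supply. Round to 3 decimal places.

0.326

%Δq = (1108 − 984)/[(984 + 1108)/2] = 124/1046 ≈ 0.1185.
%ΔP = (2.6 − 1.8)/[(1.8 + 2.6)/2] = 0.8/2.2 ≈ 0.3636.
Arc elasticity E = %Δq/%ΔP ≈ 0.1185/0.3636 ≈ 0.326.
|E| < 1: supply is inelastic over this range.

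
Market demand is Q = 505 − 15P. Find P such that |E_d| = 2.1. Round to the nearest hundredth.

22.81

Set −bP/(a − bP) = −2.1 ⇒ bP = 2.1(a − bP) ⇒ bP(1+2.1) = 2.1·a.
P = 2.1·505/(15·3.1) ≈ 22.81.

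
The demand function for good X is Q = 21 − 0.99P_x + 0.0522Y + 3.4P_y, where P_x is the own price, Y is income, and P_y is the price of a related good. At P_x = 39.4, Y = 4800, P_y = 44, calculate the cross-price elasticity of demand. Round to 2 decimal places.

Evaluating quantity at (P_x, Y, P_y) gives Q = 21 − 0.99(39.4) + 0.0522(4800) + 3.4(44) = 21 − 39.006 + 250.56 + 149.6 = 382.154.
∂Q/∂P_y = +3.4, so E_xy = 3.4·(44/382.154) ≈ 0.39.
E_xy > 0: the goods are substitutes.

0.39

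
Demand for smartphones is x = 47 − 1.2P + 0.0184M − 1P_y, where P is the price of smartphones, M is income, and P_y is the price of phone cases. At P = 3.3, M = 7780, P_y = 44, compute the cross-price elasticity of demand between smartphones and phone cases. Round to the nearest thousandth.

-0.309

Evaluating quantity at (P, M, P_y) gives x = 47 − 1.2(3.3) + 0.0184(7780) − 1(44) = 47 − 3.96 + 143.152 − 44 = 142.192.
∂x/∂P_y = −1, so E_xy = -1·(44/142.192) ≈ -0.309.
E_xy < 0: the goods are complements.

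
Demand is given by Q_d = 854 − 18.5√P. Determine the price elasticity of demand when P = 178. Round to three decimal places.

-0.203

At P = 178, Q_d = 607.1792.
dQ_d/dP = −18.5/(2√P) = −18.5/(2·13.3417).
Point elasticity E = (dQ_d/dP)·(P/Q_d) = -0.6933 × 178/607.1792 ≈ -0.203.
|E| < 1, so demand is inelastic at this price.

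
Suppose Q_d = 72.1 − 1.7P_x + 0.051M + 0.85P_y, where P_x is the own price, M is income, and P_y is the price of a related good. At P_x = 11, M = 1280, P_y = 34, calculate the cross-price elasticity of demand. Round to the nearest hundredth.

At the given point, Q_d = 72.1 − 1.7(11) + 0.051(1280) + 0.85(34) = 72.1 − 18.7 + 65.28 + 28.9 = 147.58.
∂Q_d/∂P_y = +0.85, so E_xy = 0.85·(34/147.58) ≈ 0.20.
E_xy > 0: the goods are substitutes.

0.20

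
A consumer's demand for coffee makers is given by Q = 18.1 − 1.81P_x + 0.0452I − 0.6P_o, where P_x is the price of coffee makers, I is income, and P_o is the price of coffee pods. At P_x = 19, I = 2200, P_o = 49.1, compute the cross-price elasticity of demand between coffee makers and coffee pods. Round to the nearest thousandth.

-0.549

Q = 18.1 − 1.81(19) + 0.0452(2200) − 0.6(49.1) = 18.1 − 34.39 + 99.44 − 29.46 = 53.69.
∂Q/∂P_o = −0.6, so E_xy = -0.6·(49.1/53.69) ≈ -0.549.
E_xy < 0: the goods are complements.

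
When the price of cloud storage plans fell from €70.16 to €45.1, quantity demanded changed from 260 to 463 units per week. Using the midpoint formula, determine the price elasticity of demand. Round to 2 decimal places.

%ΔQ = (463 − 260)/[(260 + 463)/2] = 203/361.5 ≈ 0.5615.
%ΔP = (45.1 − 70.16)/[(70.16 + 45.1)/2] = -25.06/57.63 ≈ -0.4348.
Arc elasticity E = %ΔQ/%ΔP ≈ 0.5615/-0.4348 ≈ -1.29.
|E| > 1: demand is elastic over this range.

-1.29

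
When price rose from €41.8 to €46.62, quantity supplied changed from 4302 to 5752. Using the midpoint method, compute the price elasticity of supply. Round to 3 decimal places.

2.646

%ΔQ = (5752 − 4302)/[(4302 + 5752)/2] = 1450/5027 ≈ 0.2884.
%Δp = (46.62 − 41.8)/[(41.8 + 46.62)/2] = 4.82/44.21 ≈ 0.1090.
Arc elasticity E = %ΔQ/%Δp ≈ 0.2884/0.1090 ≈ 2.646.
|E| > 1: supply is elastic over this range.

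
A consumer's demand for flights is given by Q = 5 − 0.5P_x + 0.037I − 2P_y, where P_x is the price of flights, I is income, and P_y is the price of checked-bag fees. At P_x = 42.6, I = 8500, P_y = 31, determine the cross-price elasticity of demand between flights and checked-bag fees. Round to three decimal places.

Q = 5 − 0.5(42.6) + 0.037(8500) − 2(31) = 5 − 21.3 + 314.5 − 62 = 236.2.
∂Q/∂P_y = −2, so E_xy = -2·(31/236.2) ≈ -0.262.
E_xy < 0: the goods are complements.

-0.262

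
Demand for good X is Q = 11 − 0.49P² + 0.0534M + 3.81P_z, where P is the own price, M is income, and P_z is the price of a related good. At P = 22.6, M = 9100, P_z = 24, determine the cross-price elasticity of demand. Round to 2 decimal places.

Evaluating quantity at (P, M, P_z) gives Q = 11 − 0.49(22.6)² + 0.0534(9100) + 3.81(24) = 11 − 250.2724 + 485.94 + 91.44 = 338.1076.
∂Q/∂P_z = +3.81, so E_xy = 3.81·(24/338.1076) ≈ 0.27.
E_xy > 0: the goods are substitutes.

0.27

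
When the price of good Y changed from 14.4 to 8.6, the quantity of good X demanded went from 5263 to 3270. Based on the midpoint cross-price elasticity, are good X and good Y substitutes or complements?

%ΔQ_x = (3270 − 5263)/[(5263+3270)/2] = -1993/4266.5 ≈ -0.4671.
%ΔP_y = (8.6 − 14.4)/[(14.4+8.6)/2] ≈ -0.5043.
E_xy = -0.4671/-0.5043 ≈ 0.926.
E_xy > 0, so the goods are substitutes.

substitutes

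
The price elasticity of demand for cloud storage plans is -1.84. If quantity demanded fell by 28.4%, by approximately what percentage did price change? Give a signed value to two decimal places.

%ΔQ ≈ E × %ΔP ⇒ %ΔP = %ΔQ / E = (-28.4%)/(-1.84) ≈ 15.43%.

15.43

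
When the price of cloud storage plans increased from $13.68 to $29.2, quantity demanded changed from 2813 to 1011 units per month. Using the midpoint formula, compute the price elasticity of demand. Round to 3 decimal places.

-1.302

%Δq = (1011 − 2813)/[(2813 + 1011)/2] = -1802/1912 ≈ -0.9425.
%Δp = (29.2 − 13.68)/[(13.68 + 29.2)/2] = 15.52/21.44 ≈ 0.7239.
Arc elasticity E = %Δq/%Δp ≈ -0.9425/0.7239 ≈ -1.302.
|E| > 1: demand is elastic over this range.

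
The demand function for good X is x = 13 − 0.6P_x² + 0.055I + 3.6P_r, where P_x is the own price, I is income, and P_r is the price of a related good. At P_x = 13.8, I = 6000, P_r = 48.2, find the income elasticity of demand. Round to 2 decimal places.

Evaluating quantity at (P_x, I, P_r) gives x = 13 − 0.6(13.8)² + 0.055(6000) + 3.6(48.2) = 13 − 114.264 + 330 + 173.52 = 402.256.
∂x/∂I = +0.055, so E_I = 0.055·(6000/402.256) ≈ 0.82.
E_I ∈ (0,1): normal good (necessity).

0.82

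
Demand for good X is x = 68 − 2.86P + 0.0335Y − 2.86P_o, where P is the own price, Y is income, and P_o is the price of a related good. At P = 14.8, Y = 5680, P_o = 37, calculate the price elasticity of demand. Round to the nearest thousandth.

-0.384

Substituting, x = 68 − 2.86(14.8) + 0.0335(5680) − 2.86(37) = 68 − 42.328 + 190.28 − 105.82 = 110.132.
∂x/∂P = −2.86, so E_p = (−2.86)·(14.8/110.132) ≈ -0.384.
|E_p| < 1: demand is inelastic.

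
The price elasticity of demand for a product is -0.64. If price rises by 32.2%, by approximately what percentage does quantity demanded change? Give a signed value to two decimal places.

%ΔQ ≈ E × %ΔP = (-0.64) × (32.2%) ≈ -20.61%.

-20.61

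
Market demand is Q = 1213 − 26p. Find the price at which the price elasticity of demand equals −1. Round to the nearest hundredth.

23.33

For linear demand Q = a − bp, E = −bp/(a − bp). |E| = 1 ⇒ bp = a − bp ⇒ p = a/(2b).
p = 1213/(2·26) ≈ 23.33.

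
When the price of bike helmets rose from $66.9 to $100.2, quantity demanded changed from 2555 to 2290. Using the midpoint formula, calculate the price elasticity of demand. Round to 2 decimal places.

-0.27

%Δq = (2290 − 2555)/[(2555 + 2290)/2] = -265/2422.5 ≈ -0.1094.
%ΔP = (100.2 − 66.9)/[(66.9 + 100.2)/2] = 33.3/83.55 ≈ 0.3986.
Arc elasticity E = %Δq/%ΔP ≈ -0.1094/0.3986 ≈ -0.27.
|E| < 1: demand is inelastic over this range.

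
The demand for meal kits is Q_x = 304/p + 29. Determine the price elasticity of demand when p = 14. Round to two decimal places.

-0.43

At p = 14, Q_x = 50.7143.
dQ_x/dp = −304/p² = −1.551.
Point elasticity E = (dQ_x/dp)·(p/Q_x) = -1.551 × 14/50.7143 ≈ -0.43.
|E| < 1, so demand is inelastic at this price.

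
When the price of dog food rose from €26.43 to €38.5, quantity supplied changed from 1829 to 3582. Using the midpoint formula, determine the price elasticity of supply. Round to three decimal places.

%ΔQ = (3582 − 1829)/[(1829 + 3582)/2] = 1753/2705.5 ≈ 0.6479.
%Δp = (38.5 − 26.43)/[(26.43 + 38.5)/2] = 12.07/32.465 ≈ 0.3718.
Arc elasticity E = %ΔQ/%Δp ≈ 0.6479/0.3718 ≈ 1.743.
|E| > 1: supply is elastic over this range.

1.743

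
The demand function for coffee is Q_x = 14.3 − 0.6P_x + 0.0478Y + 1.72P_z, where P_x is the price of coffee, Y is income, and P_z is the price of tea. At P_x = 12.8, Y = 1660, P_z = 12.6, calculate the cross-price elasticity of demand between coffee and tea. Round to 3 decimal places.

Q_x = 14.3 − 0.6(12.8) + 0.0478(1660) + 1.72(12.6) = 14.3 − 7.68 + 79.348 + 21.672 = 107.64.
∂Q_x/∂P_z = +1.72, so E_xy = 1.72·(12.6/107.64) ≈ 0.201.
E_xy > 0: the goods are substitutes.

0.201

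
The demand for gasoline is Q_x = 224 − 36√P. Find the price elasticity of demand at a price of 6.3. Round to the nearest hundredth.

-0.34

At P = 6.3, Q_x = 133.6407.
dQ_x/dP = −36/(2√P) = −36/(2·2.51).
Point elasticity E = (dQ_x/dP)·(P/Q_x) = -7.1714 × 6.3/133.6407 ≈ -0.34.
|E| < 1, so demand is inelastic at this price.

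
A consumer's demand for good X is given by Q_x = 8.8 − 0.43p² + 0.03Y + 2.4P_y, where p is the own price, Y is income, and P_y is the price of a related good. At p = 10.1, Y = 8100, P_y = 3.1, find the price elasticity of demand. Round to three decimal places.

Substituting, Q_x = 8.8 − 0.43(10.1)² + 0.03(8100) + 2.4(3.1) = 8.8 − 43.8643 + 243 + 7.44 = 215.3757.
∂Q_x/∂p = −2·0.43·p = -8.686, so E_p = -8.686·(10.1/215.3757) ≈ -0.407.
|E_p| < 1: demand is inelastic.

-0.407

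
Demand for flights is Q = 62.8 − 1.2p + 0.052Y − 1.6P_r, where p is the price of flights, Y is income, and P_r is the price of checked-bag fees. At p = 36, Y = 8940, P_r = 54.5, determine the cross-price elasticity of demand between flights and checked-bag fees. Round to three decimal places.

Q = 62.8 − 1.2(36) + 0.052(8940) − 1.6(54.5) = 62.8 − 43.2 + 464.88 − 87.2 = 397.28.
∂Q/∂P_r = −1.6, so E_xy = -1.6·(54.5/397.28) ≈ -0.219.
E_xy < 0: the goods are complements.

-0.219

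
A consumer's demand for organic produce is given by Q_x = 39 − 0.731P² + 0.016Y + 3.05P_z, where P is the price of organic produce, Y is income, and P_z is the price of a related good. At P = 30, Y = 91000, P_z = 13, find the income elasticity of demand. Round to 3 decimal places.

Substituting, Q_x = 39 − 0.731(30)² + 0.016(91000) + 3.05(13) = 39 − 657.9 + 1456 + 39.65 = 876.75.
∂Q_x/∂Y = +0.016, so E_I = 0.016·(91000/876.75) ≈ 1.661.
E_I > 1: normal good (luxury).

1.661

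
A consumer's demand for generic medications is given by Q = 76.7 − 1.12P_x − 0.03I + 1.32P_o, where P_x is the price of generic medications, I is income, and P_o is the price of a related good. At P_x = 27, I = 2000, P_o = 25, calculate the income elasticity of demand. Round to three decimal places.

-3.083

Evaluating quantity at (P_x, I, P_o) gives Q = 76.7 − 1.12(27) − 0.03(2000) + 1.32(25) = 76.7 − 30.24 − 60 + 33 = 19.46.
∂Q/∂I = −0.03, so E_I = -0.03·(2000/19.46) ≈ -3.083.
E_I < 0: inferior good.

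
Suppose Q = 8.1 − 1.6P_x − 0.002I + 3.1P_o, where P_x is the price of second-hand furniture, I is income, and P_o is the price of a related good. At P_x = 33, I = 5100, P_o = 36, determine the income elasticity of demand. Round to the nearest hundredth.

Evaluating quantity at (P_x, I, P_o) gives Q = 8.1 − 1.6(33) − 0.002(5100) + 3.1(36) = 8.1 − 52.8 − 10.2 + 111.6 = 56.7.
∂Q/∂I = −0.002, so E_I = -0.002·(5100/56.7) ≈ -0.18.
E_I < 0: inferior good.

-0.18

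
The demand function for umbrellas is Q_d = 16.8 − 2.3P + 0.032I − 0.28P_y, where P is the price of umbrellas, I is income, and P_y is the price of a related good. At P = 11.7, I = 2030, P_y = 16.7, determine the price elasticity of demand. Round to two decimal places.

Evaluating quantity at (P, I, P_y) gives Q_d = 16.8 − 2.3(11.7) + 0.032(2030) − 0.28(16.7) = 16.8 − 26.91 + 64.96 − 4.676 = 50.174.
∂Q_d/∂P = −2.3, so E_p = (−2.3)·(11.7/50.174) ≈ -0.54.
|E_p| < 1: demand is inelastic.

-0.54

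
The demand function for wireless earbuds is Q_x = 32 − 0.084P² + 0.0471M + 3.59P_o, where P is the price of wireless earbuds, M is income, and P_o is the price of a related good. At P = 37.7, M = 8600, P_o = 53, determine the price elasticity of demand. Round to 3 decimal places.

Evaluating quantity at (P, M, P_o) gives Q_x = 32 − 0.084(37.7)² + 0.0471(8600) + 3.59(53) = 32 − 119.3884 + 405.06 + 190.27 = 507.9416.
∂Q_x/∂P = −2·0.084·P = -6.3336, so E_p = -6.3336·(37.7/507.9416) ≈ -0.470.
|E_p| < 1: demand is inelastic.

-0.470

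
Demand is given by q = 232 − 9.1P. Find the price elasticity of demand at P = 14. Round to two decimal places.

-1.22

At P = 14, q = 104.6.
dq/dP = −9.1.
Point elasticity E = (dq/dP)·(P/q) = -9.1 × 14/104.6 ≈ -1.22.
|E| > 1, so demand is elastic at this price.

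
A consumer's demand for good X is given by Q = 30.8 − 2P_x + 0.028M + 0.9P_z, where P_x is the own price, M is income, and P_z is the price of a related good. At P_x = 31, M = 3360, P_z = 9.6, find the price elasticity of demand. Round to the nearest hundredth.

-0.87

Evaluating quantity at (P_x, M, P_z) gives Q = 30.8 − 2(31) + 0.028(3360) + 0.9(9.6) = 30.8 − 62 + 94.08 + 8.64 = 71.52.
∂Q/∂P_x = −2, so E_p = (−2)·(31/71.52) ≈ -0.87.
|E_p| < 1: demand is inelastic.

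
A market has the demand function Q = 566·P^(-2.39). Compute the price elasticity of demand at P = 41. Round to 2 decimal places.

For a Cobb–Douglas (constant-elasticity) form Q = A·P^α·…, the elasticity with respect to P equals the exponent α at every point.
Here the exponent on P is -2.39, so the price elasticity of demand is -2.39.

-2.39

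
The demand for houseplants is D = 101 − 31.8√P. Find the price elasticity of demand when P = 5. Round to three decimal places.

-1.189

At P = 5, D = 29.893.
dD/dP = −31.8/(2√P) = −31.8/(2·2.2361).
Point elasticity E = (dD/dP)·(P/D) = -7.1107 × 5/29.893 ≈ -1.189.
|E| > 1, so demand is elastic at this price.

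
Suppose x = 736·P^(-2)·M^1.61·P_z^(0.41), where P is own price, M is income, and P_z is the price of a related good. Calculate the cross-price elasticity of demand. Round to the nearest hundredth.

0.41

For a Cobb–Douglas (constant-elasticity) form x = A·P_z^α·…, the elasticity with respect to P_z equals the exponent α at every point.
Here the exponent on P_z is 0.41, so the cross-price elasticity of demand is 0.41.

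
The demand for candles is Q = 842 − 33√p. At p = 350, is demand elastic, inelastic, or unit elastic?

elastic

At p = 350, Q = 224.6265.
dQ/dp = −33/(2√p) = −33/(2·18.7083).
Point elasticity E = (dQ/dp)·(p/Q) = -0.882 × 350/224.6265 ≈ -1.374.
|E| ≈ 1.374 > 1, so demand is elastic.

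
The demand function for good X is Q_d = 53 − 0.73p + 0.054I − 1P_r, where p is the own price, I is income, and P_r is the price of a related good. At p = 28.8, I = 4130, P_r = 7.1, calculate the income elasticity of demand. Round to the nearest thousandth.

0.900

Q_d = 53 − 0.73(28.8) + 0.054(4130) − 1(7.1) = 53 − 21.024 + 223.02 − 7.1 = 247.896.
∂Q_d/∂I = +0.054, so E_I = 0.054·(4130/247.896) ≈ 0.900.
E_I ∈ (0,1): normal good (necessity).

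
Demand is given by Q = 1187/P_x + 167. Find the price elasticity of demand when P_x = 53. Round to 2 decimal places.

-0.12

At P_x = 53, Q = 189.3962.
dQ/dP_x = −1187/P_x² = −0.4226.
Point elasticity E = (dQ/dP_x)·(P_x/Q) = -0.4226 × 53/189.3962 ≈ -0.12.
|E| < 1, so demand is inelastic at this price.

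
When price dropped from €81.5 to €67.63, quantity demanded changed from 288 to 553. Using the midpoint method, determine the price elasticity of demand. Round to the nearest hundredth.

%ΔQ = (553 − 288)/[(288 + 553)/2] = 265/420.5 ≈ 0.6302.
%Δp = (67.63 − 81.5)/[(81.5 + 67.63)/2] = -13.87/74.565 ≈ -0.1860.
Arc elasticity E = %ΔQ/%Δp ≈ 0.6302/-0.1860 ≈ -3.39.
|E| > 1: demand is elastic over this range.

-3.39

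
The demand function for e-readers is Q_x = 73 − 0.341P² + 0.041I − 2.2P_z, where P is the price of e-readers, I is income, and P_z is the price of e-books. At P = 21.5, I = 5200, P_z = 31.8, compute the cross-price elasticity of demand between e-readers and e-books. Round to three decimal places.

-1.194

Evaluating quantity at (P, I, P_z) gives Q_x = 73 − 0.341(21.5)² + 0.041(5200) − 2.2(31.8) = 73 − 157.6273 + 213.2 − 69.96 = 58.6128.
∂Q_x/∂P_z = −2.2, so E_xy = -2.2·(31.8/58.6128) ≈ -1.194.
E_xy < 0: the goods are complements.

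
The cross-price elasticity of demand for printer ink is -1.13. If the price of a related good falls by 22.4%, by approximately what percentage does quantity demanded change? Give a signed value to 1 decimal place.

%ΔQ ≈ E × %ΔP_y = (-1.13) × (-22.4%) ≈ 25.3%.

25.3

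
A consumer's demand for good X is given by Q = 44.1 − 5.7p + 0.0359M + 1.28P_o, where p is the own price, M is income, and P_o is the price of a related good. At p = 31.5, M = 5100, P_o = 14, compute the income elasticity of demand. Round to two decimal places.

2.79

At the given point, Q = 44.1 − 5.7(31.5) + 0.0359(5100) + 1.28(14) = 44.1 − 179.55 + 183.09 + 17.92 = 65.56.
∂Q/∂M = +0.0359, so E_I = 0.0359·(5100/65.56) ≈ 2.79.
E_I > 1: normal good (luxury).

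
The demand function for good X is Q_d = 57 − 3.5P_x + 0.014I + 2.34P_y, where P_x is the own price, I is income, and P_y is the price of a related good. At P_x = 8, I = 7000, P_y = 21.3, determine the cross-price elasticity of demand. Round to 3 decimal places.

0.282

First evaluate Q_d: 57 − 3.5(8) + 0.014(7000) + 2.34(21.3) = 57 − 28 + 98 + 49.842 = 176.842.
∂Q_d/∂P_y = +2.34, so E_xy = 2.34·(21.3/176.842) ≈ 0.282.
E_xy > 0: the goods are substitutes.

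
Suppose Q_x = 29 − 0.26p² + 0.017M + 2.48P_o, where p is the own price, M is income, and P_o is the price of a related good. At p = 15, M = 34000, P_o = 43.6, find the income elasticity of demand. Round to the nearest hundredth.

0.88

Substituting, Q_x = 29 − 0.26(15)² + 0.017(34000) + 2.48(43.6) = 29 − 58.5 + 578 + 108.128 = 656.628.
∂Q_x/∂M = +0.017, so E_I = 0.017·(34000/656.628) ≈ 0.88.
E_I ∈ (0,1): normal good (necessity).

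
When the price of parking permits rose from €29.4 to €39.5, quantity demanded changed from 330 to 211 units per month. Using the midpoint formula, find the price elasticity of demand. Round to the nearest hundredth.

%ΔQ = (211 − 330)/[(330 + 211)/2] = -119/270.5 ≈ -0.4399.
%Δp = (39.5 − 29.4)/[(29.4 + 39.5)/2] = 10.1/34.45 ≈ 0.2932.
Arc elasticity E = %ΔQ/%Δp ≈ -0.4399/0.2932 ≈ -1.50.
|E| > 1: demand is elastic over this range.

-1.50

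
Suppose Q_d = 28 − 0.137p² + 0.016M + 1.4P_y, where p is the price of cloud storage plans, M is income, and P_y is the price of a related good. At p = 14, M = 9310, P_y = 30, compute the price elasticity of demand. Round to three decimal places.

At the given point, Q_d = 28 − 0.137(14)² + 0.016(9310) + 1.4(30) = 28 − 26.852 + 148.96 + 42 = 192.108.
∂Q_d/∂p = −2·0.137·p = -3.836, so E_p = -3.836·(14/192.108) ≈ -0.280.
|E_p| < 1: demand is inelastic.

-0.280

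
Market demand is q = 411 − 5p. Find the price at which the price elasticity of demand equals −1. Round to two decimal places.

41.10

For linear demand q = a − bp, E = −bp/(a − bp). |E| = 1 ⇒ bp = a − bp ⇒ p = a/(2b).
p = 411/(2·5) = 41.10.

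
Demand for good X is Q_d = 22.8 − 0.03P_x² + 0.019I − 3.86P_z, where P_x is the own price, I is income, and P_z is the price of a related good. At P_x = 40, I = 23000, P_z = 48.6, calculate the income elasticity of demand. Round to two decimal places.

1.95

At the given point, Q_d = 22.8 − 0.03(40)² + 0.019(23000) − 3.86(48.6) = 22.8 − 48 + 437 − 187.596 = 224.204.
∂Q_d/∂I = +0.019, so E_I = 0.019·(23000/224.204) ≈ 1.95.
E_I > 1: normal good (luxury).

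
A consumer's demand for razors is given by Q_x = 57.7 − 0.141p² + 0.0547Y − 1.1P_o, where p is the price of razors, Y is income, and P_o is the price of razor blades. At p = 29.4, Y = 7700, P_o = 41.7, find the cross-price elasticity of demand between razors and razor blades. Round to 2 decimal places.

Evaluating quantity at (p, Y, P_o) gives Q_x = 57.7 − 0.141(29.4)² + 0.0547(7700) − 1.1(41.7) = 57.7 − 121.8748 + 421.19 − 45.87 = 311.1452.
∂Q_x/∂P_o = −1.1, so E_xy = -1.1·(41.7/311.1452) ≈ -0.15.
E_xy < 0: the goods are complements.

-0.15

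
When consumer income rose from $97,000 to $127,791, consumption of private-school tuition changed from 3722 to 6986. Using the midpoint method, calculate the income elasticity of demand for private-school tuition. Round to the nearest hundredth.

%ΔQ = (6986 − 3722)/[(3722+6986)/2] = 3264/5354 ≈ 0.6096.
%ΔI = (127,791 − 97,000)/[(97,000+127,791)/2] = 30791/112395.5 ≈ 0.2740.
E_I = %ΔQ/%ΔI ≈ 2.23.
E_I > 1: normal good (luxury).

2.23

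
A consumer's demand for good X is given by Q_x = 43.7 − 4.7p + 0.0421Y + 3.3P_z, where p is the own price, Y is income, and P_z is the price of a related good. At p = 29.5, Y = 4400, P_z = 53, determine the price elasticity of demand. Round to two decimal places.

-0.52

At the given point, Q_x = 43.7 − 4.7(29.5) + 0.0421(4400) + 3.3(53) = 43.7 − 138.65 + 185.24 + 174.9 = 265.19.
∂Q_x/∂p = −4.7, so E_p = (−4.7)·(29.5/265.19) ≈ -0.52.
|E_p| < 1: demand is inelastic.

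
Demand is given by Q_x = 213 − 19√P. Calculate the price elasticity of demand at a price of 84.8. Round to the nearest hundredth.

At P = 84.8, Q_x = 38.0349.
dQ_x/dP = −19/(2√P) = −19/(2·9.2087).
Point elasticity E = (dQ_x/dP)·(P/Q_x) = -1.0316 × 84.8/38.0349 ≈ -2.30.
|E| > 1, so demand is elastic at this price.

-2.30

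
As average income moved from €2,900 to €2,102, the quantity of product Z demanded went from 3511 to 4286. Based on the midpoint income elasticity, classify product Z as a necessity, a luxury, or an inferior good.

inferior

%ΔQ = (4286 − 3511)/[(3511+4286)/2] = 775/3898.5 ≈ 0.1988.
%ΔY = (2,102 − 2,900)/[(2,900+2,102)/2] = -798/2501 ≈ -0.3191.
E_I = %ΔQ/%ΔY ≈ -0.623.
E_I < 0: inferior good.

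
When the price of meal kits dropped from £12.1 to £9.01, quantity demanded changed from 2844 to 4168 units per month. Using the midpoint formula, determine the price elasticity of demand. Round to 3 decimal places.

-1.290

%ΔQ = (4168 − 2844)/[(2844 + 4168)/2] = 1324/3506 ≈ 0.3776.
%ΔP = (9.01 − 12.1)/[(12.1 + 9.01)/2] = -3.09/10.555 ≈ -0.2928.
Arc elasticity E = %ΔQ/%ΔP ≈ 0.3776/-0.2928 ≈ -1.290.
|E| > 1: demand is elastic over this range.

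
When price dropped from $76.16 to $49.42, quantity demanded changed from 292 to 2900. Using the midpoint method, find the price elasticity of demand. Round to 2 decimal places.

-3.84

%ΔQ = (2900 − 292)/[(292 + 2900)/2] = 2608/1596 ≈ 1.6341.
%Δp = (49.42 − 76.16)/[(76.16 + 49.42)/2] = -26.74/62.79 ≈ -0.4259.
Arc elasticity E = %ΔQ/%Δp ≈ 1.6341/-0.4259 ≈ -3.84.
|E| > 1: demand is elastic over this range.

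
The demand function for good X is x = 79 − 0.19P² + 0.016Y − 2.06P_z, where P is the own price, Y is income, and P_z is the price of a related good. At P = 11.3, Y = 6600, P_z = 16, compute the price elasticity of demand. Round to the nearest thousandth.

x = 79 − 0.19(11.3)² + 0.016(6600) − 2.06(16) = 79 − 24.2611 + 105.6 − 32.96 = 127.3789.
∂x/∂P = −2·0.19·P = -4.294, so E_p = -4.294·(11.3/127.3789) ≈ -0.381.
|E_p| < 1: demand is inelastic.

-0.381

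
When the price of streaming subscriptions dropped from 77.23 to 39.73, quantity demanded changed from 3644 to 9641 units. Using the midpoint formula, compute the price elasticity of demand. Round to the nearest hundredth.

-1.41

%ΔQ = (9641 − 3644)/[(3644 + 9641)/2] = 5997/6642.5 ≈ 0.9028.
%Δp = (39.73 − 77.23)/[(77.23 + 39.73)/2] = -37.5/58.48 ≈ -0.6412.
Arc elasticity E = %ΔQ/%Δp ≈ 0.9028/-0.6412 ≈ -1.41.
|E| > 1: demand is elastic over this range.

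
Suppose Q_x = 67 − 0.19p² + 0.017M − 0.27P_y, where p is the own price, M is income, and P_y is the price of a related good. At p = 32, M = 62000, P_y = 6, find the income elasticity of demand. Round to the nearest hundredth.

1.14

First evaluate Q_x: 67 − 0.19(32)² + 0.017(62000) − 0.27(6) = 67 − 194.56 + 1054 − 1.62 = 924.82.
∂Q_x/∂M = +0.017, so E_I = 0.017·(62000/924.82) ≈ 1.14.
E_I > 1: normal good (luxury).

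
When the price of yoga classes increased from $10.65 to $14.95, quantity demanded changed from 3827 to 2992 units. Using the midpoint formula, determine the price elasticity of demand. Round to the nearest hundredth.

%Δq = (2992 − 3827)/[(3827 + 2992)/2] = -835/3409.5 ≈ -0.2449.
%Δp = (14.95 − 10.65)/[(10.65 + 14.95)/2] = 4.3/12.8 ≈ 0.3359.
Arc elasticity E = %Δq/%Δp ≈ -0.2449/0.3359 ≈ -0.73.
|E| < 1: demand is inelastic over this range.

-0.73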